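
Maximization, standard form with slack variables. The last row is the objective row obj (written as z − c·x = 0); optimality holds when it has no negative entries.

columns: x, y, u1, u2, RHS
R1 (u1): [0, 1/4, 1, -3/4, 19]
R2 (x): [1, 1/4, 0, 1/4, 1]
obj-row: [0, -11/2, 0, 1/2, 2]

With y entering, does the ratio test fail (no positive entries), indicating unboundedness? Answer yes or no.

no

Column y has positive entries in row(s) 1, 2, so the ratio test bounds it — not unbounded.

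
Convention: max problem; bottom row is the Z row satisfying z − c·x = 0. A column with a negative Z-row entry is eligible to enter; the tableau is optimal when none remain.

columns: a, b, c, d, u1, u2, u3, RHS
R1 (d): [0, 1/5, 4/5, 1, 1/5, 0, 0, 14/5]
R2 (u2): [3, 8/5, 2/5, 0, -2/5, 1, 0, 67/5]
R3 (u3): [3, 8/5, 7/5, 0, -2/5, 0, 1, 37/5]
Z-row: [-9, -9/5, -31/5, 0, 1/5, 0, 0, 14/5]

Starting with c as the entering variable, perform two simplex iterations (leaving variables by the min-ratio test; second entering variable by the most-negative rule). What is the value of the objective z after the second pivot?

Ratio test on column c — row 1: (14/5)/(4/5) = 7/2; row 2: (67/5)/(2/5) = 67/2; row 3: (37/5)/(7/5) = 37/7. Minimum is 7/2 at row 1 (d leaves); pivot element 4/5.
Pivot on row 1; the Z-row RHS becomes 14/5 − (-31/5)·(7/2) = 49/2.
Next entering variable (most negative Z-row entry -9): a.
Ratio test on column a — row 1: entry 0 ≤ 0; row 2: 12/3 = 4; row 3: (5/2)/3 = 5/6. Minimum is 5/6 at row 3 (u3 leaves); pivot element 3.
After the second pivot the Z-row RHS is 49/2 − (-9)·(5/6) = 32.

32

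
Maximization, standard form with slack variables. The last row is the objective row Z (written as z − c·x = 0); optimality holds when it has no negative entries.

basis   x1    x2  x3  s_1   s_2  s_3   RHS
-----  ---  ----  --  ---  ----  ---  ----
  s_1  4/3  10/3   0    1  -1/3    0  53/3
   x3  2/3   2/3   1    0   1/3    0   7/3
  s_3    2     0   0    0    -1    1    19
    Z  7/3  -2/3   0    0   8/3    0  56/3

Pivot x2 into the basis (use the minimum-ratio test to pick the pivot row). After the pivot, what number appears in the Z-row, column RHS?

Ratio test on column x2 — row 1: (53/3)/(10/3) = 53/10; row 2: (7/3)/(2/3) = 7/2; row 3: entry 0 ≤ 0. Minimum is 7/2 at row 2 (x3 leaves); pivot element 2/3.
Divide row 2 by 2/3; eliminate column x2 from the other rows.
Z-row update in column RHS: 56/3 − (-2/3)·(7/2) = 21.

21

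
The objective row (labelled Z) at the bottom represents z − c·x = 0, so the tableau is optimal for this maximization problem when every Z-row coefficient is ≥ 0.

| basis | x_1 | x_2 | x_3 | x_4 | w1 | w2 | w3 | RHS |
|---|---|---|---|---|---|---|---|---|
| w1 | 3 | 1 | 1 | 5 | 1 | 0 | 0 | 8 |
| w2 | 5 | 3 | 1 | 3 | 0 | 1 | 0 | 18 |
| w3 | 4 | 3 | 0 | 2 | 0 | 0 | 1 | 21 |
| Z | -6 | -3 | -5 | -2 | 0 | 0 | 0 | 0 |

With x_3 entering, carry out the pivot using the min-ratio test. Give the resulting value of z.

Ratio test on column x_3 — row 1: 8/1 = 8; row 2: 18/1 = 18; row 3: entry 0 ≤ 0. Minimum is 8 at row 1 (w1 leaves); pivot element 1.
Pivot on row 1; the Z-row RHS becomes 0 − (-5)·8 = 40.

40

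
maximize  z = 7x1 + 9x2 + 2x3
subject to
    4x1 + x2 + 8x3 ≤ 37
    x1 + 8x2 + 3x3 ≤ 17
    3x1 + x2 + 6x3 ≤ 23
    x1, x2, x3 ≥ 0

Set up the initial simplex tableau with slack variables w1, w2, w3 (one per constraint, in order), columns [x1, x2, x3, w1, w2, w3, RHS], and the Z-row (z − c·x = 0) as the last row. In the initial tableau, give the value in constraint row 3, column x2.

1

Constraint 3 has coefficient 1 on x2.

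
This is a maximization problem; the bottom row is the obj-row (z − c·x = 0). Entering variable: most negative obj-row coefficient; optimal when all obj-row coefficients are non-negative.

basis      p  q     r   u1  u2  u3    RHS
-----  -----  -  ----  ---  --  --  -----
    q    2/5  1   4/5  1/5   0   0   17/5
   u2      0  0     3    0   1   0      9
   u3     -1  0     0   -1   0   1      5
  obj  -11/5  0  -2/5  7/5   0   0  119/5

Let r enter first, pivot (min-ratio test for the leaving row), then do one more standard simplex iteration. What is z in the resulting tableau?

61/2

Ratio test on column r — row 1: (17/5)/(4/5) = 17/4; row 2: 9/3 = 3; row 3: entry 0 ≤ 0. Minimum is 3 at row 2 (u2 leaves); pivot element 3.
Pivot on row 2; the obj-row RHS becomes 119/5 − (-2/5)·3 = 25.
Next entering variable (most negative obj-row entry -11/5): p.
Ratio test on column p — row 1: 1/(2/5) = 5/2; row 2: entry 0 ≤ 0; row 3: entry -1 ≤ 0. Minimum is 5/2 at row 1 (q leaves); pivot element 2/5.
After the second pivot the obj-row RHS is 25 − (-11/5)·(5/2) = 61/2.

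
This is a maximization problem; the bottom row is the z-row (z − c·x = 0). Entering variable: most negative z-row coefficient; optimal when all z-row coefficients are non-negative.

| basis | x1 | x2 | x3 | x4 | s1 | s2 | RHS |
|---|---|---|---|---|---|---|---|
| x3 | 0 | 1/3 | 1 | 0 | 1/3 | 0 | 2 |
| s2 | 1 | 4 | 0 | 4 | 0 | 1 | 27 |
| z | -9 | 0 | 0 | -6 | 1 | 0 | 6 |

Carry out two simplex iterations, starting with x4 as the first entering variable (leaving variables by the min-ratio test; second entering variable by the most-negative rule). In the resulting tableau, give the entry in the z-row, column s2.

Ratio test on column x4 — row 1: entry 0 ≤ 0; row 2: 27/4 = 27/4. Minimum is 27/4 at row 2 (s2 leaves); pivot element 4.
Divide row 2 by 4; eliminate column x4 from the other rows.
Second iteration: most negative z-row entry is -15/2 in column x1, so x1 enters.
Ratio test on column x1 — row 1: entry 0 ≤ 0; row 2: (27/4)/(1/4) = 27. Minimum is 27 at row 2 (x4 leaves); pivot element 1/4.
Divide row 2 by 1/4; eliminate column x1 from the other rows.
After both pivots, the entry at the z-row, column s2 is 9.

9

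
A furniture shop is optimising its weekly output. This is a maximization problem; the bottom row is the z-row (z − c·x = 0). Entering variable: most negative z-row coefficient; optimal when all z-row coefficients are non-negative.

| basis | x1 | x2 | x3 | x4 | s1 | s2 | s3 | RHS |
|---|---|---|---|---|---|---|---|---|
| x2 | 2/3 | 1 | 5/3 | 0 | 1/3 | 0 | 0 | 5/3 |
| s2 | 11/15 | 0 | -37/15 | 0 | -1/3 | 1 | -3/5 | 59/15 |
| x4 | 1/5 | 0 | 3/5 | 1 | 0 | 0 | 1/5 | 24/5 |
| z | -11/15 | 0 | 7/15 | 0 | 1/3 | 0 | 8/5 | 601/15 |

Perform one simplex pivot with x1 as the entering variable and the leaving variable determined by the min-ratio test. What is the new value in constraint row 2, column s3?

-3/5

Ratio test on column x1 — row 1: (5/3)/(2/3) = 5/2; row 2: (59/15)/(11/15) = 59/11; row 3: (24/5)/(1/5) = 24. Minimum is 5/2 at row 1 (x2 leaves); pivot element 2/3.
Divide row 1 by 2/3; eliminate column x1 from the other rows.
Row 2 update in column s3: -3/5 − (11/15)·0 = -3/5.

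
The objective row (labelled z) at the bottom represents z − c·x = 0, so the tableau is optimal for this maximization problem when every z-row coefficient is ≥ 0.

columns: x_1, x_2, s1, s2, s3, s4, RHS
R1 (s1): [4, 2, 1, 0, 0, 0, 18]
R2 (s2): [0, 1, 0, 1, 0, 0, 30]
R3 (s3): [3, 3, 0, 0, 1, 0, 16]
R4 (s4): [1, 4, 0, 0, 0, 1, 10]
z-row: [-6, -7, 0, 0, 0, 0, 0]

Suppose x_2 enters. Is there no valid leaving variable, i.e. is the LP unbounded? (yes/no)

no

Column x_2 has positive entries in row(s) 1, 2, 3, 4, so the ratio test bounds it — not unbounded.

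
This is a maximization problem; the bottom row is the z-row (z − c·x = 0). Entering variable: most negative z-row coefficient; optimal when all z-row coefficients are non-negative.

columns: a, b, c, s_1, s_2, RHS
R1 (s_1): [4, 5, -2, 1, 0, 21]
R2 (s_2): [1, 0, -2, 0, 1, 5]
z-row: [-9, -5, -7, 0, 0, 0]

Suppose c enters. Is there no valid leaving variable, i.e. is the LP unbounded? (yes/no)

Every constraint-row entry in column c is ≤ 0, so increasing c is unbounded.

yes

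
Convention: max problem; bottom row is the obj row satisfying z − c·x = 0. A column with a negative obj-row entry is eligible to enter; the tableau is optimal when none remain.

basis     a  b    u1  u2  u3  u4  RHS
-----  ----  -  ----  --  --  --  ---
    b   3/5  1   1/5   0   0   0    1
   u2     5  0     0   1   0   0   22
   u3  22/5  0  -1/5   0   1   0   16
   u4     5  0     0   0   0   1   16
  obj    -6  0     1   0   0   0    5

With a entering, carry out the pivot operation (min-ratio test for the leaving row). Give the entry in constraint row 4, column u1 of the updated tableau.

Ratio test on column a — row 1: 1/(3/5) = 5/3; row 2: 22/5 = 22/5; row 3: 16/(22/5) = 40/11; row 4: 16/5 = 16/5. Minimum is 5/3 at row 1 (b leaves); pivot element 3/5.
Divide row 1 by 3/5; eliminate column a from the other rows.
Row 4 update in column u1: 0 − 5·(1/3) = -5/3.

-5/3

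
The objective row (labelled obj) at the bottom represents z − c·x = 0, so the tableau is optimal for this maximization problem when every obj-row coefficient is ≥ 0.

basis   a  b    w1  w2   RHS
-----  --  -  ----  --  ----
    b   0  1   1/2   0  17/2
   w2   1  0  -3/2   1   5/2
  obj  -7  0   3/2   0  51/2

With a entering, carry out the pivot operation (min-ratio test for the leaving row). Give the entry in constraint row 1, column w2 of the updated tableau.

Ratio test on column a — row 1: entry 0 ≤ 0; row 2: (5/2)/1 = 5/2. Minimum is 5/2 at row 2 (w2 leaves); pivot element 1.
Divide row 2 by 1; eliminate column a from the other rows.
Row 1 update in column w2: 0 − 0·1 = 0.

0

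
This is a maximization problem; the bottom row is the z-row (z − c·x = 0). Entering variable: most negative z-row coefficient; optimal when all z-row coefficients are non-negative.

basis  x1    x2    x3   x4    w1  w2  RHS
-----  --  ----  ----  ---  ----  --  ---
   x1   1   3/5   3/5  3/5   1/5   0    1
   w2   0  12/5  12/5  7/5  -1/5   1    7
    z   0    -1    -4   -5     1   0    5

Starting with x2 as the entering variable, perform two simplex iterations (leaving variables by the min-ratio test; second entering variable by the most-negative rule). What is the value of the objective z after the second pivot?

40/3

Ratio test on column x2 — row 1: 1/(3/5) = 5/3; row 2: 7/(12/5) = 35/12. Minimum is 5/3 at row 1 (x1 leaves); pivot element 3/5.
Pivot on row 1; the z-row RHS becomes 5 − (-1)·(5/3) = 20/3.
Next entering variable (most negative z-row entry -4): x4.
Ratio test on column x4 — row 1: (5/3)/1 = 5/3; row 2: entry -1 ≤ 0. Minimum is 5/3 at row 1 (x2 leaves); pivot element 1.
After the second pivot the z-row RHS is 20/3 − (-4)·(5/3) = 40/3.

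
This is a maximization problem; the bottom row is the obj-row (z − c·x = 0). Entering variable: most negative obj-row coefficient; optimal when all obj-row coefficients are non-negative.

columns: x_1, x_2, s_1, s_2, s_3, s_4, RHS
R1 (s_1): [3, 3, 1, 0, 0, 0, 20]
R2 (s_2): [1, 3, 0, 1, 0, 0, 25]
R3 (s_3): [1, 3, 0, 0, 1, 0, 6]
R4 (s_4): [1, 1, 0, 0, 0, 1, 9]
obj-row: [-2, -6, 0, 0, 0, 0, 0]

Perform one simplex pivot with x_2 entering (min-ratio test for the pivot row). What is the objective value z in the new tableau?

Ratio test on column x_2 — row 1: 20/3 = 20/3; row 2: 25/3 = 25/3; row 3: 6/3 = 2; row 4: 9/1 = 9. Minimum is 2 at row 3 (s_3 leaves); pivot element 3.
Pivot on row 3; the obj-row RHS becomes 0 − (-6)·2 = 12.

12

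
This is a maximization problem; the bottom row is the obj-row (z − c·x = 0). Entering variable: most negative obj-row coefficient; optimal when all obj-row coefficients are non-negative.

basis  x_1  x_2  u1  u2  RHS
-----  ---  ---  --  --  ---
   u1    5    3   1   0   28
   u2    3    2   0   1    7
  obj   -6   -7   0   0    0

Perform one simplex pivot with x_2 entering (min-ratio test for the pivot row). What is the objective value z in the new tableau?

Ratio test on column x_2 — row 1: 28/3 = 28/3; row 2: 7/2 = 7/2. Minimum is 7/2 at row 2 (u2 leaves); pivot element 2.
Pivot on row 2; the obj-row RHS becomes 0 − (-7)·(7/2) = 49/2.

49/2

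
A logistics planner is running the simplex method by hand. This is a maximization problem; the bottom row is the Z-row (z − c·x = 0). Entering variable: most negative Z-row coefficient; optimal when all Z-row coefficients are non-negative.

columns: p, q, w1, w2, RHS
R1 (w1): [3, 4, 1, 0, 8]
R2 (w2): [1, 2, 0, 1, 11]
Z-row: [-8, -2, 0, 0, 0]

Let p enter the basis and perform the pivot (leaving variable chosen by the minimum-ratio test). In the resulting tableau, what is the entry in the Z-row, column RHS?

Ratio test on column p — row 1: 8/3 = 8/3; row 2: 11/1 = 11. Minimum is 8/3 at row 1 (w1 leaves); pivot element 3.
Divide row 1 by 3; eliminate column p from the other rows.
Z-row update in column RHS: 0 − (-8)·(8/3) = 64/3.

64/3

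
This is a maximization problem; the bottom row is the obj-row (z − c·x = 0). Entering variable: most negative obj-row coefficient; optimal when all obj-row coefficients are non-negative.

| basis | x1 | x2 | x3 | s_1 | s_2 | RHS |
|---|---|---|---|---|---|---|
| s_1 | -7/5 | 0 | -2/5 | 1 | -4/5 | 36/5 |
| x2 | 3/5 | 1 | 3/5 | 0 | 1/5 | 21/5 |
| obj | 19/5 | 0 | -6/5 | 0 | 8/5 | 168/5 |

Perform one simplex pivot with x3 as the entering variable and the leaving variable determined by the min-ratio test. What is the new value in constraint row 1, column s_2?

Ratio test on column x3 — row 1: entry -2/5 ≤ 0; row 2: (21/5)/(3/5) = 7. Minimum is 7 at row 2 (x2 leaves); pivot element 3/5.
Divide row 2 by 3/5; eliminate column x3 from the other rows.
Row 1 update in column s_2: -4/5 − (-2/5)·(1/3) = -2/3.

-2/3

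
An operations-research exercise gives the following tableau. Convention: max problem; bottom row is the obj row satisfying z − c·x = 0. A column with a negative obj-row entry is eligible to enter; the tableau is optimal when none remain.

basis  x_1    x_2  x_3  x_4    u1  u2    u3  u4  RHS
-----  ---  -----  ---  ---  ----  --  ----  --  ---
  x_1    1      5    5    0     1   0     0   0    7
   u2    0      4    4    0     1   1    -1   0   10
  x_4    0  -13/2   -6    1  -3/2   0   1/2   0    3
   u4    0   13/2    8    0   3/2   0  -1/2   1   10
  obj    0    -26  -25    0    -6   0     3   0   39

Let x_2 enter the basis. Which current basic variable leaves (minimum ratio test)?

x_1

Column x_2 entries and ratios — x_1: 7/5 = 7/5; u2: 10/4 = 5/2; x_4: -13/2 ≤ 0, skip; u4: 10/(13/2) = 20/13.
Smallest ratio is 7/5 in the row of x_1, so x_1 leaves.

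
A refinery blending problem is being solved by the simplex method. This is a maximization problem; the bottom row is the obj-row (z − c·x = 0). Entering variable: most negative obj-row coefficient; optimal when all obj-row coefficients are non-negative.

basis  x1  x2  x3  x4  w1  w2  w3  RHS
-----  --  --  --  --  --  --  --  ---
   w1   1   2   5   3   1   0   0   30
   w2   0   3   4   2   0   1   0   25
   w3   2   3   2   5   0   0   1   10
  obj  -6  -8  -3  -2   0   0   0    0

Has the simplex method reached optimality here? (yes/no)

The obj-row has a negative entry -8 in column x2, so it is not optimal.

no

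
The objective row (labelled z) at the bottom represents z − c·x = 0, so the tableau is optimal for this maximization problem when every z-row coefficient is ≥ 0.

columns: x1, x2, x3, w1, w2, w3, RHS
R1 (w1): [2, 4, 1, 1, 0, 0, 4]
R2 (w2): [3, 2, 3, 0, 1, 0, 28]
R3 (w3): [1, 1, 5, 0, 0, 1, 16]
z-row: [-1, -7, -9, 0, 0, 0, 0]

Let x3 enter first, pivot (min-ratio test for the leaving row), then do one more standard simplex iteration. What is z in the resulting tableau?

568/19

Ratio test on column x3 — row 1: 4/1 = 4; row 2: 28/3 = 28/3; row 3: 16/5 = 16/5. Minimum is 16/5 at row 3 (w3 leaves); pivot element 5.
Pivot on row 3; the z-row RHS becomes 0 − (-9)·(16/5) = 144/5.
Next entering variable (most negative z-row entry -26/5): x2.
Ratio test on column x2 — row 1: (4/5)/(19/5) = 4/19; row 2: (92/5)/(7/5) = 92/7; row 3: (16/5)/(1/5) = 16. Minimum is 4/19 at row 1 (w1 leaves); pivot element 19/5.
After the second pivot the z-row RHS is 144/5 − (-26/5)·(4/19) = 568/19.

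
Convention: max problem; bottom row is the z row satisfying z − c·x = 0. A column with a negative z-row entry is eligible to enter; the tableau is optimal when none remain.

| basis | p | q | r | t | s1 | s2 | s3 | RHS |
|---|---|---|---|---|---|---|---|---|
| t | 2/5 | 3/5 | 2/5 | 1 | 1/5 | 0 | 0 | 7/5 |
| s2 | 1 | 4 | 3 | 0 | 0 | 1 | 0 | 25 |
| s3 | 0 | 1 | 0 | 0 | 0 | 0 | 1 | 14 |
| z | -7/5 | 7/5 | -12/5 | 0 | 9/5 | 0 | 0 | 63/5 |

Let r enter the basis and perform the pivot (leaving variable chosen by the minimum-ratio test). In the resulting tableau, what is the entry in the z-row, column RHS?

Ratio test on column r — row 1: (7/5)/(2/5) = 7/2; row 2: 25/3 = 25/3; row 3: entry 0 ≤ 0. Minimum is 7/2 at row 1 (t leaves); pivot element 2/5.
Divide row 1 by 2/5; eliminate column r from the other rows.
z-row update in column RHS: 63/5 − (-12/5)·(7/2) = 21.

21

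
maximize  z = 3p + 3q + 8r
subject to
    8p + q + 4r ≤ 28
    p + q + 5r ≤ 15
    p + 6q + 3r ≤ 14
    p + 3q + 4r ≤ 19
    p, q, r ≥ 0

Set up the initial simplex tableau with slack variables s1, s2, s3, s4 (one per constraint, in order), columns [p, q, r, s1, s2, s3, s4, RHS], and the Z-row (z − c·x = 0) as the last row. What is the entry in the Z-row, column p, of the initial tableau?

-3

The Z-row carries the negated objective coefficients: the p entry is -3.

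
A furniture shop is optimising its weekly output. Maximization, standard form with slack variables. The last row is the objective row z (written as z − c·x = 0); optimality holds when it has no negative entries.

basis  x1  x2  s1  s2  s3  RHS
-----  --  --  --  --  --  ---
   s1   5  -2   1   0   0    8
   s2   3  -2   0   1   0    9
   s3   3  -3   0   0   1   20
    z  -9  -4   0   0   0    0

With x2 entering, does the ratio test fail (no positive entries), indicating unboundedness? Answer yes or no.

Every constraint-row entry in column x2 is ≤ 0, so increasing x2 is unbounded.

yes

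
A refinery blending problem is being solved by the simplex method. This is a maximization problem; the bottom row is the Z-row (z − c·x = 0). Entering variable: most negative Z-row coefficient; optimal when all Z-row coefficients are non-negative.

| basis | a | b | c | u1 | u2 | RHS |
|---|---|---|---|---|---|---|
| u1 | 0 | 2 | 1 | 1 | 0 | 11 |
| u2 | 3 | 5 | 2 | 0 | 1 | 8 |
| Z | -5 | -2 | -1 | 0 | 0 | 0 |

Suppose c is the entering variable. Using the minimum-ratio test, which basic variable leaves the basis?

u2

Column c entries and ratios — u1: 11/1 = 11; u2: 8/2 = 4.
Smallest ratio is 4 in the row of u2, so u2 leaves.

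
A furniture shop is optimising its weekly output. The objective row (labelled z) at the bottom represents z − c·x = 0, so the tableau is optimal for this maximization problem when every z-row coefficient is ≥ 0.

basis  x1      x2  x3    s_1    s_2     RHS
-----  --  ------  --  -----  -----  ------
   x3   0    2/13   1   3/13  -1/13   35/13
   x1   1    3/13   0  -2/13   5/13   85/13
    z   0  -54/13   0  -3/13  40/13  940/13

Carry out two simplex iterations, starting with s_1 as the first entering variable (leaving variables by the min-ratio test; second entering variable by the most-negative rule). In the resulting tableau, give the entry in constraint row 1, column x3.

13/2

Ratio test on column s_1 — row 1: (35/13)/(3/13) = 35/3; row 2: entry -2/13 ≤ 0. Minimum is 35/3 at row 1 (x3 leaves); pivot element 3/13.
Divide row 1 by 3/13; eliminate column s_1 from the other rows.
Second iteration: most negative z-row entry is -4 in column x2, so x2 enters.
Ratio test on column x2 — row 1: (35/3)/(2/3) = 35/2; row 2: (25/3)/(1/3) = 25. Minimum is 35/2 at row 1 (s_1 leaves); pivot element 2/3.
Divide row 1 by 2/3; eliminate column x2 from the other rows.
After both pivots, the entry at constraint row 1, column x3 is 13/2.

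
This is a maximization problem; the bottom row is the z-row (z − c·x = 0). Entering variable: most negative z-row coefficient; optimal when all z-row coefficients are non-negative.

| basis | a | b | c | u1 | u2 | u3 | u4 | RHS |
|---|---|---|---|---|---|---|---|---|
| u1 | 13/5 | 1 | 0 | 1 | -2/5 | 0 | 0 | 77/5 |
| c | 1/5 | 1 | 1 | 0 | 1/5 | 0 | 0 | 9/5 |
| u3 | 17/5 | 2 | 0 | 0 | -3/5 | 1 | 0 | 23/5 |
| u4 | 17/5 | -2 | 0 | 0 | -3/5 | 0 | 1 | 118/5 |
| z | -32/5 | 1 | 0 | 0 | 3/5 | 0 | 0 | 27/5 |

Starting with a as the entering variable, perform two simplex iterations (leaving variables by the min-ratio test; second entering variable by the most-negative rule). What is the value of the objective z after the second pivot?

35/2

Ratio test on column a — row 1: (77/5)/(13/5) = 77/13; row 2: (9/5)/(1/5) = 9; row 3: (23/5)/(17/5) = 23/17; row 4: (118/5)/(17/5) = 118/17. Minimum is 23/17 at row 3 (u3 leaves); pivot element 17/5.
Pivot on row 3; the z-row RHS becomes 27/5 − (-32/5)·(23/17) = 239/17.
Next entering variable (most negative z-row entry -9/17): u2.
Ratio test on column u2 — row 1: (202/17)/(1/17) = 202; row 2: (26/17)/(4/17) = 13/2; row 3: entry -3/17 ≤ 0; row 4: entry 0 ≤ 0. Minimum is 13/2 at row 2 (c leaves); pivot element 4/17.
After the second pivot the z-row RHS is 239/17 − (-9/17)·(13/2) = 35/2.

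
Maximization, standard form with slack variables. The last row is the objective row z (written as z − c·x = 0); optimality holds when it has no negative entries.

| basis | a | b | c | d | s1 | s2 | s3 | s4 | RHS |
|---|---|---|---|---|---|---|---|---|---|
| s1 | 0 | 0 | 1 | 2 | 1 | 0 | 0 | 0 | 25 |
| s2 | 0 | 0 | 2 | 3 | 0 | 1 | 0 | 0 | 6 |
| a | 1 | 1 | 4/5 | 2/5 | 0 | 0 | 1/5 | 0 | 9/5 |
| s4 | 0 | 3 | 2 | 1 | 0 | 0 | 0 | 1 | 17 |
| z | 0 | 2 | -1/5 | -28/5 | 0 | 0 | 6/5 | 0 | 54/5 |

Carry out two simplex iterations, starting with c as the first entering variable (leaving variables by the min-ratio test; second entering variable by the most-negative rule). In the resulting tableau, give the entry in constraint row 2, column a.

Ratio test on column c — row 1: 25/1 = 25; row 2: 6/2 = 3; row 3: (9/5)/(4/5) = 9/4; row 4: 17/2 = 17/2. Minimum is 9/4 at row 3 (a leaves); pivot element 4/5.
Divide row 3 by 4/5; eliminate column c from the other rows.
Second iteration: most negative z-row entry is -11/2 in column d, so d enters.
Ratio test on column d — row 1: (91/4)/(3/2) = 91/6; row 2: (3/2)/2 = 3/4; row 3: (9/4)/(1/2) = 9/2; row 4: entry 0 ≤ 0. Minimum is 3/4 at row 2 (s2 leaves); pivot element 2.
Divide row 2 by 2; eliminate column d from the other rows.
After both pivots, the entry at constraint row 2, column a is -5/4.

-5/4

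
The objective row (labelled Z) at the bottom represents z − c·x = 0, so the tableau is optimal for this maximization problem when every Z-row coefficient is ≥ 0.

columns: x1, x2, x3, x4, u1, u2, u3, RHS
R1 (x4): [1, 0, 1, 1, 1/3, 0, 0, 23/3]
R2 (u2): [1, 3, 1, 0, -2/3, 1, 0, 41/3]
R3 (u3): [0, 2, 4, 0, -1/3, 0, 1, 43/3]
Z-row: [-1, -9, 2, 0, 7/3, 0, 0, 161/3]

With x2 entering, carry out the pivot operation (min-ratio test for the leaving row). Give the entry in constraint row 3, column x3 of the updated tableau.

10/3

Ratio test on column x2 — row 1: entry 0 ≤ 0; row 2: (41/3)/3 = 41/9; row 3: (43/3)/2 = 43/6. Minimum is 41/9 at row 2 (u2 leaves); pivot element 3.
Divide row 2 by 3; eliminate column x2 from the other rows.
Row 3 update in column x3: 4 − 2·(1/3) = 10/3.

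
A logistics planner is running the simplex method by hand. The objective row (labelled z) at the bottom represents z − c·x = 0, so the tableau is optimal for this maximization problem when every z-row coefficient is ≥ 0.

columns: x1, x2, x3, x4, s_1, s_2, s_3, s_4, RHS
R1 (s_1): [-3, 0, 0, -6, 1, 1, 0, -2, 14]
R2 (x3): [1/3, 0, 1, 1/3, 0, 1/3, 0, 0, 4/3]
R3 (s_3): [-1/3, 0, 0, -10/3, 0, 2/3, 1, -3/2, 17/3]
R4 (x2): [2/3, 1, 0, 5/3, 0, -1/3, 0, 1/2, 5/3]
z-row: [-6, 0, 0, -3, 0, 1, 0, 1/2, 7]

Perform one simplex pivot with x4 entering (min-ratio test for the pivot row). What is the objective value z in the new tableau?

10

Ratio test on column x4 — row 1: entry -6 ≤ 0; row 2: (4/3)/(1/3) = 4; row 3: entry -10/3 ≤ 0; row 4: (5/3)/(5/3) = 1. Minimum is 1 at row 4 (x2 leaves); pivot element 5/3.
Pivot on row 4; the z-row RHS becomes 7 − (-3)·1 = 10.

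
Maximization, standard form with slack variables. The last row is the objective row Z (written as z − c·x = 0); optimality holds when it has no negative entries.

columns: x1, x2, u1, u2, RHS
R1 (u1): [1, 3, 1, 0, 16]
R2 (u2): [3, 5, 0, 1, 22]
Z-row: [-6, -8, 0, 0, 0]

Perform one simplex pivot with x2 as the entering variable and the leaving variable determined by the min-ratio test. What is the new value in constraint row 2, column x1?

Ratio test on column x2 — row 1: 16/3 = 16/3; row 2: 22/5 = 22/5. Minimum is 22/5 at row 2 (u2 leaves); pivot element 5.
Divide row 2 by 5; eliminate column x2 from the other rows.
In the new row 2, the x1 entry is the old entry divided by the pivot: 3/5 = 3/5.

3/5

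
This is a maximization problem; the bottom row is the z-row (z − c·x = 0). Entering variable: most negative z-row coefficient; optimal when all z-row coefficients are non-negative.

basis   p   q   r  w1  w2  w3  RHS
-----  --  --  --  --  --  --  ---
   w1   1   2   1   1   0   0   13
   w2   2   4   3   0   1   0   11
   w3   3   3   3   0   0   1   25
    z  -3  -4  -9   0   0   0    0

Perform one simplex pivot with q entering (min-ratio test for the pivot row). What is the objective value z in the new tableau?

Ratio test on column q — row 1: 13/2 = 13/2; row 2: 11/4 = 11/4; row 3: 25/3 = 25/3. Minimum is 11/4 at row 2 (w2 leaves); pivot element 4.
Pivot on row 2; the z-row RHS becomes 0 − (-4)·(11/4) = 11.

11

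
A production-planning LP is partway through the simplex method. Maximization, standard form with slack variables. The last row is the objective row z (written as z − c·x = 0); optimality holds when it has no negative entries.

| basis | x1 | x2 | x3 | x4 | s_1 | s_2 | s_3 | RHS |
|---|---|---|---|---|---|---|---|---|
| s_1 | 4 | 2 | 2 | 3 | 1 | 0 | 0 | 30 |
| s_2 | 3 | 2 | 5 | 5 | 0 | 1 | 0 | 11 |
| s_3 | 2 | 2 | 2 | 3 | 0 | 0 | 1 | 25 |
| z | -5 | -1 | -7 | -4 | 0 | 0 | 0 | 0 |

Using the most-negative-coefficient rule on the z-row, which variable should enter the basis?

x3

Negative z-row entries: x1: -5, x2: -1, x3: -7, x4: -4.
The most negative is -7 in column x3, so x3 enters.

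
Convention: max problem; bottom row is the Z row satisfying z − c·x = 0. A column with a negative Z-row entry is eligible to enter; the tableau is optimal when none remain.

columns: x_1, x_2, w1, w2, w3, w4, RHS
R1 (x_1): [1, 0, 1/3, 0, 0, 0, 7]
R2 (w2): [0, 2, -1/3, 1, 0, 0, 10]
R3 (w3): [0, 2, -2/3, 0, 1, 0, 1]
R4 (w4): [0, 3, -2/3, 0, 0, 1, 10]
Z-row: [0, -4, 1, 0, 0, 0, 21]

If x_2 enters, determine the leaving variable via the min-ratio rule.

w3

Column x_2 entries and ratios — x_1: 0 ≤ 0, skip; w2: 10/2 = 5; w3: 1/2 = 1/2; w4: 10/3 = 10/3.
Smallest ratio is 1/2 in the row of w3, so w3 leaves.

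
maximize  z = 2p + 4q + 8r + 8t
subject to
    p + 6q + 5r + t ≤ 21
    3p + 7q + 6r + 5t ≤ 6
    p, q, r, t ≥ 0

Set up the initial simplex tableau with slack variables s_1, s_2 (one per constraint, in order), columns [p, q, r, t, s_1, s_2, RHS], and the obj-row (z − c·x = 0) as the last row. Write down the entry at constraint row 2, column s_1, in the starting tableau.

Slack s_1 belongs to constraint 1; its column is the unit vector e_1, so the entry in row 2 is 0.

0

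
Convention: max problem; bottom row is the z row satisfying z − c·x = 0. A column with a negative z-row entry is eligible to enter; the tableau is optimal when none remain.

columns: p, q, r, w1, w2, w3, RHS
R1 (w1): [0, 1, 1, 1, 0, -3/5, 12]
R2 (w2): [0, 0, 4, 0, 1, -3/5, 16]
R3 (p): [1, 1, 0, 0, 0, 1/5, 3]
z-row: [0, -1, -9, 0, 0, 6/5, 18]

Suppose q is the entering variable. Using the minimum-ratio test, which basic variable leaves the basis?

Column q entries and ratios — w1: 12/1 = 12; w2: 0 ≤ 0, skip; p: 3/1 = 3.
Smallest ratio is 3 in the row of p, so p leaves.

p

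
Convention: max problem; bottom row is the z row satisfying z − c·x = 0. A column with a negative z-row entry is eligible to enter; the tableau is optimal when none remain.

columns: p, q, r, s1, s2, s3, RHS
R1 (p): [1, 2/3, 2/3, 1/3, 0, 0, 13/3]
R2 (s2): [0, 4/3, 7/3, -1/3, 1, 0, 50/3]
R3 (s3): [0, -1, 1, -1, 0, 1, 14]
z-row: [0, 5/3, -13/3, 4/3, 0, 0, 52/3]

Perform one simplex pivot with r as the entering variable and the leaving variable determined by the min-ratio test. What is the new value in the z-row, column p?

Ratio test on column r — row 1: (13/3)/(2/3) = 13/2; row 2: (50/3)/(7/3) = 50/7; row 3: 14/1 = 14. Minimum is 13/2 at row 1 (p leaves); pivot element 2/3.
Divide row 1 by 2/3; eliminate column r from the other rows.
z-row update in column p: 0 − (-13/3)·(3/2) = 13/2.

13/2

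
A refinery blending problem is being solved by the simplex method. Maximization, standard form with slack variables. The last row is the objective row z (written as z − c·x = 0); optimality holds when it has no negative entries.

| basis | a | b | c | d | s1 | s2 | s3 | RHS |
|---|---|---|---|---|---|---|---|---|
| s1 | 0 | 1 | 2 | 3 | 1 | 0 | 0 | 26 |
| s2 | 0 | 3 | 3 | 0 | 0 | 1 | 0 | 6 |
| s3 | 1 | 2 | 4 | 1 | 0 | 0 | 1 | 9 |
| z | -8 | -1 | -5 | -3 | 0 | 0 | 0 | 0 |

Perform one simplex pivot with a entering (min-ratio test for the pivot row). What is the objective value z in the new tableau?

Ratio test on column a — row 1: entry 0 ≤ 0; row 2: entry 0 ≤ 0; row 3: 9/1 = 9. Minimum is 9 at row 3 (s3 leaves); pivot element 1.
Pivot on row 3; the z-row RHS becomes 0 − (-8)·9 = 72.

72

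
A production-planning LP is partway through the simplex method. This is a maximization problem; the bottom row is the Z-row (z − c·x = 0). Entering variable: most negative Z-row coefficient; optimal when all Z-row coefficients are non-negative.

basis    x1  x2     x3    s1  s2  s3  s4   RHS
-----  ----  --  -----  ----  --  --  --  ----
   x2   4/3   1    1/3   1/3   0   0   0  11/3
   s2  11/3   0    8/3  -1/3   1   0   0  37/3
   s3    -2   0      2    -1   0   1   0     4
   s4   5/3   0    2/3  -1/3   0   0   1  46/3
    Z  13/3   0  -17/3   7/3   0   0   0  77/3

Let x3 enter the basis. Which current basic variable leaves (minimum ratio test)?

s3

Column x3 entries and ratios — x2: (11/3)/(1/3) = 11; s2: (37/3)/(8/3) = 37/8; s3: 4/2 = 2; s4: (46/3)/(2/3) = 23.
Smallest ratio is 2 in the row of s3, so s3 leaves.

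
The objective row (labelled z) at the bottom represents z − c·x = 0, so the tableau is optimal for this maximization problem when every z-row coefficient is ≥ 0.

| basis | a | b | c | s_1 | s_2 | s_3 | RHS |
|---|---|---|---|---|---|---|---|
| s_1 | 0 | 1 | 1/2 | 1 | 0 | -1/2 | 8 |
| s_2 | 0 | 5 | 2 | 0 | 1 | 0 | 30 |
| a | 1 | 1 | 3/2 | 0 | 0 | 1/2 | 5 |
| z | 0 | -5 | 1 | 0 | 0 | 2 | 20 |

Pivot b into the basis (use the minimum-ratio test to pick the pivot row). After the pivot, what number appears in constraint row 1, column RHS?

3

Ratio test on column b — row 1: 8/1 = 8; row 2: 30/5 = 6; row 3: 5/1 = 5. Minimum is 5 at row 3 (a leaves); pivot element 1.
Divide row 3 by 1; eliminate column b from the other rows.
Row 1 update in column RHS: 8 − 1·5 = 3.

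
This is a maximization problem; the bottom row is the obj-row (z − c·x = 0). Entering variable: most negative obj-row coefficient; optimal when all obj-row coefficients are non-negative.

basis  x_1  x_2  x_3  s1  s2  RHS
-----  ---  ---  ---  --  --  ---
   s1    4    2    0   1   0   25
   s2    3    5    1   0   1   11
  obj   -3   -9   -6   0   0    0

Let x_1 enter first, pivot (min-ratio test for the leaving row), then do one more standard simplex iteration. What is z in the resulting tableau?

66

Ratio test on column x_1 — row 1: 25/4 = 25/4; row 2: 11/3 = 11/3. Minimum is 11/3 at row 2 (s2 leaves); pivot element 3.
Pivot on row 2; the obj-row RHS becomes 0 − (-3)·(11/3) = 11.
Next entering variable (most negative obj-row entry -5): x_3.
Ratio test on column x_3 — row 1: entry -4/3 ≤ 0; row 2: (11/3)/(1/3) = 11. Minimum is 11 at row 2 (x_1 leaves); pivot element 1/3.
After the second pivot the obj-row RHS is 11 − (-5)·11 = 66.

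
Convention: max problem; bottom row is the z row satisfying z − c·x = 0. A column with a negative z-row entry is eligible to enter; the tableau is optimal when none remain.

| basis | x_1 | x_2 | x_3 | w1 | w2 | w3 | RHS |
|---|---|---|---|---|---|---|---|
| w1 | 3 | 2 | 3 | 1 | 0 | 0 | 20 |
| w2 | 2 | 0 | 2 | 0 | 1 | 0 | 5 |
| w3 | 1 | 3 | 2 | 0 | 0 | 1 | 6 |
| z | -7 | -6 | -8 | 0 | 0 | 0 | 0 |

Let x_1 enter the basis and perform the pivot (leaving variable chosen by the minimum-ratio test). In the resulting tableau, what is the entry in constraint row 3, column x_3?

Ratio test on column x_1 — row 1: 20/3 = 20/3; row 2: 5/2 = 5/2; row 3: 6/1 = 6. Minimum is 5/2 at row 2 (w2 leaves); pivot element 2.
Divide row 2 by 2; eliminate column x_1 from the other rows.
Row 3 update in column x_3: 2 − 1·1 = 1.

1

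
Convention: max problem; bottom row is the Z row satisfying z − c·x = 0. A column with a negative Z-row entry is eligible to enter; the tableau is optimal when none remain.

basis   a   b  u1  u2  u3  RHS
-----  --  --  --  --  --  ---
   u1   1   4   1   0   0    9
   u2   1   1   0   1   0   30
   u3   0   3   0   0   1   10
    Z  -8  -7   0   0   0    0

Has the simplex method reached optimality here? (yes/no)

no

The Z-row has a negative entry -8 in column a, so it is not optimal.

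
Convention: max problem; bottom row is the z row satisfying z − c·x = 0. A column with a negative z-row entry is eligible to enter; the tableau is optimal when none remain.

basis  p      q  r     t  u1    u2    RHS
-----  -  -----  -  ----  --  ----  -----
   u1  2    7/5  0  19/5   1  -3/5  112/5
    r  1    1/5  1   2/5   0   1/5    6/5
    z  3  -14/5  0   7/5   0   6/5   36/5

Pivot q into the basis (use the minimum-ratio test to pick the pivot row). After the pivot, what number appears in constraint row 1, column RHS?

14

Ratio test on column q — row 1: (112/5)/(7/5) = 16; row 2: (6/5)/(1/5) = 6. Minimum is 6 at row 2 (r leaves); pivot element 1/5.
Divide row 2 by 1/5; eliminate column q from the other rows.
Row 1 update in column RHS: 112/5 − (7/5)·6 = 14.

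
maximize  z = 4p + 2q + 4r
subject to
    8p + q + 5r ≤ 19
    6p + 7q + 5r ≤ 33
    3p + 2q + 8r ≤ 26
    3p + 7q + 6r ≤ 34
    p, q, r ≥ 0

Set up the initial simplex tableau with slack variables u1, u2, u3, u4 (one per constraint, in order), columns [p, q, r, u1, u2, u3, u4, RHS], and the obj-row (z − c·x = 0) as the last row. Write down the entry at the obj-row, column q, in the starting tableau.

The obj-row carries the negated objective coefficients: the q entry is -2.

-2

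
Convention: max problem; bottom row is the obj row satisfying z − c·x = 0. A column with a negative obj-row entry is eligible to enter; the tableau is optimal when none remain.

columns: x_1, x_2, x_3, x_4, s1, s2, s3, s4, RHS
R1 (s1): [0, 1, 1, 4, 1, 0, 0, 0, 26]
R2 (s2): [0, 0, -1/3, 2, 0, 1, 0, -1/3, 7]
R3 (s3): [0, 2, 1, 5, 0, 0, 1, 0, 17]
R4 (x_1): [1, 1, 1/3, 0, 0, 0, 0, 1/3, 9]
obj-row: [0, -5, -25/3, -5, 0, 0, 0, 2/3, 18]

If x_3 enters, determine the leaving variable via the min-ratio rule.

Column x_3 entries and ratios — s1: 26/1 = 26; s2: -1/3 ≤ 0, skip; s3: 17/1 = 17; x_1: 9/(1/3) = 27.
Smallest ratio is 17 in the row of s3, so s3 leaves.

s3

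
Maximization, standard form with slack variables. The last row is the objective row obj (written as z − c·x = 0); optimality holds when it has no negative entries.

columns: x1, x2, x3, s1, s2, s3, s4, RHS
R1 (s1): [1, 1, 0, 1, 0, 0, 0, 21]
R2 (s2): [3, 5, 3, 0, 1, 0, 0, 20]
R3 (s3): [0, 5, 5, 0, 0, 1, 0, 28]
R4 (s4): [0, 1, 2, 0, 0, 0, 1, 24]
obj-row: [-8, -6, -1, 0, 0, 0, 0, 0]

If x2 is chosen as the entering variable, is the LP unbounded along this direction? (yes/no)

no

Column x2 has positive entries in row(s) 1, 2, 3, 4, so the ratio test bounds it — not unbounded.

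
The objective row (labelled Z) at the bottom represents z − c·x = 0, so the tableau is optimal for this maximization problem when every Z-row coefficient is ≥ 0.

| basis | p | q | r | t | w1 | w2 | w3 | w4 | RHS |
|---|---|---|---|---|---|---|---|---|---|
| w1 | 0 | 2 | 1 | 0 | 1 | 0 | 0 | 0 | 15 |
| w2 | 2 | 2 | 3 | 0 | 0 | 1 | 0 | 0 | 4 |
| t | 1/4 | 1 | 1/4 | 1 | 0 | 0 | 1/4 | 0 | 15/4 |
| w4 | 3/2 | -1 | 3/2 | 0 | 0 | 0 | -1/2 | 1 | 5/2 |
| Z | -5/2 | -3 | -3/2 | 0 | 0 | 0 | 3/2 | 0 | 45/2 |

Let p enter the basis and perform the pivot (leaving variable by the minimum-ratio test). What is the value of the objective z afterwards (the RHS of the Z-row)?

Ratio test on column p — row 1: entry 0 ≤ 0; row 2: 4/2 = 2; row 3: (15/4)/(1/4) = 15; row 4: (5/2)/(3/2) = 5/3. Minimum is 5/3 at row 4 (w4 leaves); pivot element 3/2.
Pivot on row 4; the Z-row RHS becomes 45/2 − (-5/2)·(5/3) = 80/3.

80/3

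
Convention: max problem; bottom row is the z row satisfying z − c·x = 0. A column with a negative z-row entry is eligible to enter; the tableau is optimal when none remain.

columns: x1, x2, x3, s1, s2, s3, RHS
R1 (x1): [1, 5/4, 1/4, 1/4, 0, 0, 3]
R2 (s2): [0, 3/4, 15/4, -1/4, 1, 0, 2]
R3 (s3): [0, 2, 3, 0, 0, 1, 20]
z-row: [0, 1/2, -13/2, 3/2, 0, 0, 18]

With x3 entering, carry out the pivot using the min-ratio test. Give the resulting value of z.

Ratio test on column x3 — row 1: 3/(1/4) = 12; row 2: 2/(15/4) = 8/15; row 3: 20/3 = 20/3. Minimum is 8/15 at row 2 (s2 leaves); pivot element 15/4.
Pivot on row 2; the z-row RHS becomes 18 − (-13/2)·(8/15) = 322/15.

322/15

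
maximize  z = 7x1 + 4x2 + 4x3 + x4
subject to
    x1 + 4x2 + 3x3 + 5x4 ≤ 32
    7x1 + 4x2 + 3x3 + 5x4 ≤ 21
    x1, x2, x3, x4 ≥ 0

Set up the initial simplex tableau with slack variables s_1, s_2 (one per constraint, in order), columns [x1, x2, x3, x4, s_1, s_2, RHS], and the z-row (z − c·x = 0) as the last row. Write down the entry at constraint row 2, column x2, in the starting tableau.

4

Constraint 2 has coefficient 4 on x2.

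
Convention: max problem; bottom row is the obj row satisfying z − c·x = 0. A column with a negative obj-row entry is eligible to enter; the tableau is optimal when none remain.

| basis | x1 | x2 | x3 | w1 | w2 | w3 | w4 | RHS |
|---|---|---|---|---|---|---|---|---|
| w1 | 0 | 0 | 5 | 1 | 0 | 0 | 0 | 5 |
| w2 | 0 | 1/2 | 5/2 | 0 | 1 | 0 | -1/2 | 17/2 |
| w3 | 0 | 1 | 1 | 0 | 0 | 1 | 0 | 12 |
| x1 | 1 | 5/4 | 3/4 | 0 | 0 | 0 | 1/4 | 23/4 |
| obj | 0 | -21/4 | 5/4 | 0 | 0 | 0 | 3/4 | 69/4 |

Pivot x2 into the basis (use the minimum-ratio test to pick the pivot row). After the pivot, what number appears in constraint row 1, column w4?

Ratio test on column x2 — row 1: entry 0 ≤ 0; row 2: (17/2)/(1/2) = 17; row 3: 12/1 = 12; row 4: (23/4)/(5/4) = 23/5. Minimum is 23/5 at row 4 (x1 leaves); pivot element 5/4.
Divide row 4 by 5/4; eliminate column x2 from the other rows.
Row 1 update in column w4: 0 − 0·(1/5) = 0.

0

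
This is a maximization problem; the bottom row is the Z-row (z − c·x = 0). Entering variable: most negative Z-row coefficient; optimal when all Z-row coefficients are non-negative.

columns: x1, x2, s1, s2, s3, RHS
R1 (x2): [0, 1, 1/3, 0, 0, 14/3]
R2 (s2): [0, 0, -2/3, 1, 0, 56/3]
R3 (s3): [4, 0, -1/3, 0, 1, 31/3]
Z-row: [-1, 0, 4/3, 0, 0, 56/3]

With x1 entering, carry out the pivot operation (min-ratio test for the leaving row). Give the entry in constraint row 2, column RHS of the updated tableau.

Ratio test on column x1 — row 1: entry 0 ≤ 0; row 2: entry 0 ≤ 0; row 3: (31/3)/4 = 31/12. Minimum is 31/12 at row 3 (s3 leaves); pivot element 4.
Divide row 3 by 4; eliminate column x1 from the other rows.
Row 2 update in column RHS: 56/3 − 0·(31/12) = 56/3.

56/3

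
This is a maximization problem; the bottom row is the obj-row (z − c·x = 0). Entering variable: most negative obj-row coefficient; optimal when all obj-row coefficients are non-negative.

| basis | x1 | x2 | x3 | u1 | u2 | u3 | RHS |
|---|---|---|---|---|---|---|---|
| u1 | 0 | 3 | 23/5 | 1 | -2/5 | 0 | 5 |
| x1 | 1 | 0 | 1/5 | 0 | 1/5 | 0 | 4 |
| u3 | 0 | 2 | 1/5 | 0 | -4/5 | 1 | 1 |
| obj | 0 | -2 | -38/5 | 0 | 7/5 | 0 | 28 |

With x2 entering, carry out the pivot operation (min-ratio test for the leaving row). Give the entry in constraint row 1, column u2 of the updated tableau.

4/5

Ratio test on column x2 — row 1: 5/3 = 5/3; row 2: entry 0 ≤ 0; row 3: 1/2 = 1/2. Minimum is 1/2 at row 3 (u3 leaves); pivot element 2.
Divide row 3 by 2; eliminate column x2 from the other rows.
Row 1 update in column u2: -2/5 − 3·(-2/5) = 4/5.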